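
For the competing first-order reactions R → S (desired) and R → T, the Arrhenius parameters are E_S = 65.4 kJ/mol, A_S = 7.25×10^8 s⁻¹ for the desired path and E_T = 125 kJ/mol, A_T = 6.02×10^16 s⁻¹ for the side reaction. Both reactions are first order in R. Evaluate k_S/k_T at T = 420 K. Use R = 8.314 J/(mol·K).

Since both paths have the same order in R, the concentration cancels and S_{S/T} = k_S/k_T = (A_S/A_T)·exp[(E_T−E_S)/(RT)].
(E_T−E_S)/(RT) = (125−65.4)×10³/(8.314×420) = 59600/3492 = 17.07.
k_S/k_T = (7.25×10^8/6.02×10^16)·exp(17.07) = 1.204×10^-8 × 2.586×10^7 = 0.311.

0.311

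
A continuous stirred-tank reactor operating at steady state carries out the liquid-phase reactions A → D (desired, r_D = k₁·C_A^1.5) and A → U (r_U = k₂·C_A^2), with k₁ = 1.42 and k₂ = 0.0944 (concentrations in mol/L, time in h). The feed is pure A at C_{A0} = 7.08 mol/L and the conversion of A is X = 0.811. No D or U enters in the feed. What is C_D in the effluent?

5.33 mol/L

Exit C_A = C_{A0}(1−X) = 7.08×0.189 = 1.338 mol/L.
A CSTR operates uniformly at the exit composition, giving r_D = 2.198 and r_U = 0.1690 (each k·C_A^n at C_A = 1.338).
Fraction of consumed A going to D: r_D/(r_D+r_U) = 0.9286.
C_D = 0.9286·C_{A0}·X = 0.9286×7.08×0.811 = 5.33 mol/L.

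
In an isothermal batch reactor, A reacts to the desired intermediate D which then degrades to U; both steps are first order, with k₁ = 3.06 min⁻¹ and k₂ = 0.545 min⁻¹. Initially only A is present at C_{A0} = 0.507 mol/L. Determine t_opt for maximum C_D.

0.686 min

Setting dC_D/dt = 0 gives t_opt = ln(k₂/k₁)/(k₂−k₁).
= ln(0.545/3.06)/(0.545−3.06) = ln(0.1781)/-2.515 = -1.725/-2.515 = 0.686 min.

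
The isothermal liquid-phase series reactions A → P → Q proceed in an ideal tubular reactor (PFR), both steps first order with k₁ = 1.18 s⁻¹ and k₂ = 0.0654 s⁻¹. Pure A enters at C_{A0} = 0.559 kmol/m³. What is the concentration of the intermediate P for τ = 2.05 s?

Solving the coupled first-order balances gives C_P(τ) = [k₁/(k₂−k₁)]·C_{A0}·(e^(−k₁τ) − e^(−k₂τ)).
e^(−k₁τ) = e^(−1.18×2.05) = e^(−2.419) = 0.08901; e^(−k₂τ) = e^(−0.1341) = 0.8745.
C_P = 1.18×0.559/(0.0654−1.18) × (0.08901−0.8745) = (-0.5918)×(-0.7855) = 0.4649 kmol/m³.

0.465 kmol/m³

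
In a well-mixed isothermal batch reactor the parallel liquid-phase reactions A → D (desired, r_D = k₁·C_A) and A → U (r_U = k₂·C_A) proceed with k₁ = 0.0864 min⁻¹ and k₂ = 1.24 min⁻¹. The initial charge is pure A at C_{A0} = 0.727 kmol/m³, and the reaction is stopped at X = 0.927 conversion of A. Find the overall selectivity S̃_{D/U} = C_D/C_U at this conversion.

C_A = C_{A0}(1−X) = 0.05307 kmol/m³.
Both paths are first order in A, so the instantaneous fraction to D is constant: dC_D/d(−C_A) = k₁/(k₁+k₂) = 0.06514.
C_D = 0.06514·(C_{A0}−C_A) = 0.06514×0.6739 = 0.0439 kmol/m³.
C_U = (C_{A0}−C_A)−C_D = 0.6300 kmol/m³; S̃_{D/U} = 0.04390/0.6300 = 0.0697.

0.0697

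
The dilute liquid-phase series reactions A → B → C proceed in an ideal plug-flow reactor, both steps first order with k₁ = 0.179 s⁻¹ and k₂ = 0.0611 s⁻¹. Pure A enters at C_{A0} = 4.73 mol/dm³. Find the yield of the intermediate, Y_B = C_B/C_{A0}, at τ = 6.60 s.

For first-order series with pure A initially, C_B(τ) = k₁C_{A0}/(k₂−k₁)·(e^(−k₁τ) − e^(−k₂τ)).
e^(−k₁τ) = e^(−0.179×6.60) = e^(−1.181) = 0.3068; e^(−k₂τ) = e^(−0.4033) = 0.6681.
C_B = 0.179×4.73/(0.0611−0.179) × (0.3068−0.6681) = (-7.181)×(-0.3613) = 2.595 mol/dm³.
Y_B = C_B/C_{A0} = 2.595/4.73 = 0.549.

0.549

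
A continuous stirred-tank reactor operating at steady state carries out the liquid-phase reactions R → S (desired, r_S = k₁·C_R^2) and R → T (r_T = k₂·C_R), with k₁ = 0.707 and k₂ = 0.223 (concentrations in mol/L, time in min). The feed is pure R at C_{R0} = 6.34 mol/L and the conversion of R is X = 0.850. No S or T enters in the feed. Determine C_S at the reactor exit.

Exit C_R = C_{R0}(1−X) = 6.34×0.150 = 0.9510 mol/L.
In a CSTR the entire volume is at exit conditions, so r_S = 0.707×0.9510^2 = 0.6394 and r_T = 0.223×0.9510 = 0.2121.
Fraction of consumed R going to S: r_S/(r_S+r_T) = 0.7509.
C_S = 0.7509·C_{R0}·X = 0.7509×6.34×0.850 = 4.05 mol/L.

4.05 mol/L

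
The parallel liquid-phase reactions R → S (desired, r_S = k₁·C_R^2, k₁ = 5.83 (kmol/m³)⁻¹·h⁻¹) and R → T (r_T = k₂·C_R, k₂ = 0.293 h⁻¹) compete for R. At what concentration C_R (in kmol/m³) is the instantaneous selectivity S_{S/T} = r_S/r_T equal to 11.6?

0.583 kmol/m³

S_{S/T} = (k₁/k₂)·C_R ⇒ C_R = S·k₂/k₁.
= 11.6×0.293/5.83 = 0.583 kmol/m³.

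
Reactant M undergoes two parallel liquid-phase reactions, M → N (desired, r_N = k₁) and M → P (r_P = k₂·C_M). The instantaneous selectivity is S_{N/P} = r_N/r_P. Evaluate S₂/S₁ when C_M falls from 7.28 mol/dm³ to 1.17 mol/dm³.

6.22

S_{N/P} = (k₁/k₂)·C_M⁻¹, so S₂/S₁ = (C_{M,2}/C_{M,1})⁻¹.
= 7.28/1.17 = 6.22.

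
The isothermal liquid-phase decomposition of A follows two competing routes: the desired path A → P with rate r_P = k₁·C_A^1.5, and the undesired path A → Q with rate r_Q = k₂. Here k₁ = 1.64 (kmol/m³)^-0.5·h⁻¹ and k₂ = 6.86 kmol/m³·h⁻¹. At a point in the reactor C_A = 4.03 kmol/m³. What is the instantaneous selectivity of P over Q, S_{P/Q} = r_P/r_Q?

1.93

S_{P/Q} = r_P/r_Q = (k₁·C_A^1.5)/(k₂) = (k₁/k₂)·C_A^1.5.
= (1.64×4.030^1.5) / (6.86) = 13.27/6.860 = 1.93.
Since the desired path is higher order in A, keeping C_A high (PFR or concentrated feed) favours P.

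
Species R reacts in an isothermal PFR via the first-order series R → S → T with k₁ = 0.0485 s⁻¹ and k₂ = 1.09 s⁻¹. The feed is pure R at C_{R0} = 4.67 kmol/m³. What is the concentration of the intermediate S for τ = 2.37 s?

0.177 kmol/m³

The intermediate concentration in a first-order A→B→C sequence is C_S = k₁C_{R0}(e^(−k₁τ) − e^(−k₂τ))/(k₂−k₁).
e^(−k₁τ) = e^(−0.0485×2.37) = e^(−0.1149) = 0.8914; e^(−k₂τ) = e^(−2.583) = 0.07552.
C_S = 0.0485×4.67/(1.09−0.0485) × (0.8914−0.07552) = 0.2175×0.8159 = 0.1774 kmol/m³.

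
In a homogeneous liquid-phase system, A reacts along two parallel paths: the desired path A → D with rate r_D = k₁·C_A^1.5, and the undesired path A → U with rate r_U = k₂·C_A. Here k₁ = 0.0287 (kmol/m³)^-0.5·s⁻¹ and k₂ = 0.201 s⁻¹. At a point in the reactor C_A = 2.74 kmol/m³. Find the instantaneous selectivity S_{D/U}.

0.236

S_{D/U} = r_D/r_U = (k₁·C_A^1.5)/(k₂·C_A) = (k₁/k₂)·C_A^0.5.
= (0.0287×2.740^1.5) / (0.201×2.740) = 0.1302/0.5507 = 0.236.
Since the desired path is higher order in A, keeping C_A high (PFR or concentrated feed) favours D.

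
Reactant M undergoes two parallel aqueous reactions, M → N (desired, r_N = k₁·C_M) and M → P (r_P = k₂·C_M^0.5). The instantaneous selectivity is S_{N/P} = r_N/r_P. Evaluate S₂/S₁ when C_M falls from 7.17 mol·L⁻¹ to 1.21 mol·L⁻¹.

S_{N/P} = (k₁/k₂)·C_M^0.5, so S₂/S₁ = (C_{M,2}/C_{M,1})^0.5.
= (1.21/7.17)^0.5 = (0.1688)^0.5 = 0.411.

0.411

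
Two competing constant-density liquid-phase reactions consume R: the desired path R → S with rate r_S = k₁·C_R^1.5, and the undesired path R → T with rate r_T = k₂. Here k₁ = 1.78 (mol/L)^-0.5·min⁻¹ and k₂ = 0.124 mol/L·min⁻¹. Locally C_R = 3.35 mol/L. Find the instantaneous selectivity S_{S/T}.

S_{S/T} = r_S/r_T = (k₁·C_R^1.5)/(k₂) = (k₁/k₂)·C_R^1.5.
= (1.78×3.350^1.5) / (0.124) = 10.91/0.1240 = 88.0.
Since the desired path is higher order in R, keeping C_R high (PFR or concentrated feed) favours S.

88.0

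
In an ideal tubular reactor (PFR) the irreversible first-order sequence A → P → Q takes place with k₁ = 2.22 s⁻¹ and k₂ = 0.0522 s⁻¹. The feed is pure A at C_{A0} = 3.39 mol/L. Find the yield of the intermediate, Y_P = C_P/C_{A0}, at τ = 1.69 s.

Solving the coupled first-order balances gives C_P(τ) = [k₁/(k₂−k₁)]·C_{A0}·(e^(−k₁τ) − e^(−k₂τ)).
e^(−k₁τ) = e^(−2.22×1.69) = e^(−3.752) = 0.02348; e^(−k₂τ) = e^(−0.08822) = 0.9156.
C_P = 2.22×3.39/(0.0522−2.22) × (0.02348−0.9156) = (-3.472)×(-0.8921) = 3.097 mol/L.
Y_P = C_P/C_{A0} = 3.097/3.39 = 0.914.

0.914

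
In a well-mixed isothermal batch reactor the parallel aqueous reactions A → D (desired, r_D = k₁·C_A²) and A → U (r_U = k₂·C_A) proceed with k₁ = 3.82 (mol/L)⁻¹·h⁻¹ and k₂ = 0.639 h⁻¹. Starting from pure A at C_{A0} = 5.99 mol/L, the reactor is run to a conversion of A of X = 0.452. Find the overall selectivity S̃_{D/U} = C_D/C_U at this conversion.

26.9

C_A = C_{A0}(1−X) = 3.283 mol/L.
Along a PFR/batch, dC_U/dC_A = −r_U/(r_D+r_U) = −k₂/(k₂+k₁·C_A).
Integrating from C_{A0} to C_A: C_U = (0.639/3.82)·ln[(0.639+3.82·5.99)/(0.639+3.82·3.28)] = 0.1673·ln(23.52/13.18) = 0.09691 mol/L.
Then C_D = (C_{A0}−C_A) − C_U = 2.707 − 0.09691 = 2.611 mol/L.
S̃_{D/U} = C_D/C_U = 2.611/0.09691 = 26.9.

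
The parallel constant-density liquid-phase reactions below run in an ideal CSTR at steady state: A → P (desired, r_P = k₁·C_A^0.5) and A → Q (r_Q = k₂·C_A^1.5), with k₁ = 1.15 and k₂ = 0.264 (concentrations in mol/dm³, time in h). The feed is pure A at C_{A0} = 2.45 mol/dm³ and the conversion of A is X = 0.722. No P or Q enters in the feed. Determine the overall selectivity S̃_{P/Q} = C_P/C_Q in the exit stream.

6.40

Exit C_A = C_{A0}(1−X) = 2.45×0.278 = 0.6811 mol/dm³.
Rates in a CSTR are evaluated at the outlet concentration: r_P = 1.15×0.6811^0.5 = 0.9491, r_Q = 0.264×0.6811^1.5 = 0.1484.
Overall selectivity = C_P/C_Q = r_Pτ/(r_Qτ) = r_P/r_Q = 6.40.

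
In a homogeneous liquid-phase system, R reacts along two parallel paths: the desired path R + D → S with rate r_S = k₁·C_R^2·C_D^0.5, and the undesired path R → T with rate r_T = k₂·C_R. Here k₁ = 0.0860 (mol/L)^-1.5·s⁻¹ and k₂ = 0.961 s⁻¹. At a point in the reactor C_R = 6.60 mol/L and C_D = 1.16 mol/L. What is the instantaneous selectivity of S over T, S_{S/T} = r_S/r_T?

0.636

S_{S/T} = r_S/r_T = (k₁·C_R^2·C_D^0.5)/(k₂·C_R) = (k₁/k₂)·C_R·C_D^0.5.
= (0.0860×6.600^2×1.160^0.5) / (0.961×6.600) = 4.035/6.343 = 0.636.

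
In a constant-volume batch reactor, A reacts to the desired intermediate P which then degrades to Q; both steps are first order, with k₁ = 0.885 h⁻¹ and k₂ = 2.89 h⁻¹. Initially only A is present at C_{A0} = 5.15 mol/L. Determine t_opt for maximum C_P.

0.590 h

Setting dC_P/dt = 0 gives t_opt = ln(k₂/k₁)/(k₂−k₁).
= ln(2.89/0.885)/(2.89−0.885) = ln(3.266)/2.005 = 1.183/2.005 = 0.590 h.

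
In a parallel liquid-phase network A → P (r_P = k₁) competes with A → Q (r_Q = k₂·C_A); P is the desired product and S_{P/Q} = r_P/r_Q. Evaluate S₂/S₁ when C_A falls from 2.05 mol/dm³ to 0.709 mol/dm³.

S_{P/Q} = (k₁/k₂)·C_A⁻¹, so S₂/S₁ = (C_{A,2}/C_{A,1})⁻¹.
= 2.05/0.709 = 2.89.

2.89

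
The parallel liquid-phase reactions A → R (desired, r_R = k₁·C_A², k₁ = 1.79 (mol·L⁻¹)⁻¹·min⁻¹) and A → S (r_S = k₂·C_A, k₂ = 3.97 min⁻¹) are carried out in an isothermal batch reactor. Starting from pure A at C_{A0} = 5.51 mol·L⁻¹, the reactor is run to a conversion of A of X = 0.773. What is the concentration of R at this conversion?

C_A = C_{A0}(1−X) = 1.251 mol·L⁻¹.
Along a PFR/batch, dC_S/dC_A = −r_S/(r_R+r_S) = −k₂/(k₂+k₁·C_A).
Integrating from C_{A0} to C_A: C_S = (3.97/1.79)·ln[(3.97+1.79·5.51)/(3.97+1.79·1.25)] = 2.218·ln(13.83/6.209) = 1.777 mol·L⁻¹.
Then C_R = (C_{A0}−C_A) − C_S = 4.259 − 1.777 = 2.483 mol·L⁻¹.

2.48 mol·L⁻¹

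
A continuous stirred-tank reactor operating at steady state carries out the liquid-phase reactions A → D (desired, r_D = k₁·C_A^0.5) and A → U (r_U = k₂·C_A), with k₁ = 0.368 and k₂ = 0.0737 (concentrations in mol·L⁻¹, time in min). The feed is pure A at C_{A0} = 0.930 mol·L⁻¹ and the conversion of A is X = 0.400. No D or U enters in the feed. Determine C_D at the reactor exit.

Exit C_A = C_{A0}(1−X) = 0.930×0.600 = 0.5580 mol·L⁻¹.
Rates in a CSTR are evaluated at the outlet concentration: r_D = 0.368×0.5580^0.5 = 0.2749, r_U = 0.0737×0.5580 = 0.04112.
Fraction of consumed A going to D: r_D/(r_D+r_U) = 0.8699.
C_D = 0.8699·C_{A0}·X = 0.8699×0.930×0.400 = 0.324 mol·L⁻¹.

0.324 mol·L⁻¹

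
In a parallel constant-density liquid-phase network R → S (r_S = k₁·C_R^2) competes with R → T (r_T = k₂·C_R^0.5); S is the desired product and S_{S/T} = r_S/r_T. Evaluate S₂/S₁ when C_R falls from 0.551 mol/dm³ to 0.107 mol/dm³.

S_{S/T} = (k₁/k₂)·C_R^1.5, so S₂/S₁ = (C_{R,2}/C_{R,1})^1.5.
= (0.107/0.551)^1.5 = (0.1942)^1.5 = 0.0856.

0.0856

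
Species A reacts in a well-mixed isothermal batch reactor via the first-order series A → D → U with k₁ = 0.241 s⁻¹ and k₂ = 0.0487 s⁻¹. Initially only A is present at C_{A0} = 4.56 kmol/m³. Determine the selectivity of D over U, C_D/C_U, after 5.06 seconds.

6.40

For first-order series with pure A initially, C_D(t) = k₁C_{A0}/(k₂−k₁)·(e^(−k₁t) − e^(−k₂t)).
e^(−k₁t) = e^(−0.241×5.06) = e^(−1.219) = 0.2954; e^(−k₂t) = e^(−0.2464) = 0.7816.
C_D = 0.241×4.56/(0.0487−0.241) × (0.2954−0.7816) = (-5.715)×(-0.4862) = 2.779 kmol/m³.
C_A = C_{A0}e^(−k₁t) = 1.347 kmol/m³, so C_U = C_{A0}−C_A−C_D = 0.4345 kmol/m³; C_D/C_U = 6.40.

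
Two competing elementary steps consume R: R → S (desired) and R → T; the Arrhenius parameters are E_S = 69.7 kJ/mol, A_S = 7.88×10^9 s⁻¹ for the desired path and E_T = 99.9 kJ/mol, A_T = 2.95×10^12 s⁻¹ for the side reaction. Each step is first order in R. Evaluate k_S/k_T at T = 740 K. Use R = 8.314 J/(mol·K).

With equal orders, S_{S/T} = k_S/k_T = (A_S/A_T)·exp[(E_T−E_S)/(RT)].
(E_T−E_S)/(RT) = (99.9−69.7)×10³/(8.314×740) = 30200/6152 = 4.909.
k_S/k_T = (7.88×10^9/2.95×10^12)·exp(4.909) = 0.002671 × 135.5 = 0.362.

0.362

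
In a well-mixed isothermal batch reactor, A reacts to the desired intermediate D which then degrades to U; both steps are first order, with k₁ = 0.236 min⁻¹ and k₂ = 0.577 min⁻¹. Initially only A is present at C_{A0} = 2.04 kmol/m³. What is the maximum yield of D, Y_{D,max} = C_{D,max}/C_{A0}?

For a first-order series the maximum intermediate yield is C_{D,max}/C_{A0} = (k₁/k₂)^[k₂/(k₂−k₁)].
= (0.236/0.577)^(0.577/(0.577−0.236)) = (0.4090)^(1.692) = 0.2203.

0.220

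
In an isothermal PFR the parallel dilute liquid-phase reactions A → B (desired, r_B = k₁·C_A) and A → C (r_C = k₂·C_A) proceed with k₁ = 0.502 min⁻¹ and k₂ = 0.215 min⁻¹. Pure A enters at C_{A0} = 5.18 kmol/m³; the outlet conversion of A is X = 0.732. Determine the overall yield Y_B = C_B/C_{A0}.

0.513

C_A = C_{A0}(1−X) = 1.388 kmol/m³.
Both paths are first order in A, so the instantaneous fraction to B is constant: dC_B/d(−C_A) = k₁/(k₁+k₂) = 0.7001.
C_B = 0.7001·(C_{A0}−C_A) = 0.7001×3.792 = 2.65 kmol/m³.
Y_B = C_B/C_{A0} = 2.655/5.18 = 0.513.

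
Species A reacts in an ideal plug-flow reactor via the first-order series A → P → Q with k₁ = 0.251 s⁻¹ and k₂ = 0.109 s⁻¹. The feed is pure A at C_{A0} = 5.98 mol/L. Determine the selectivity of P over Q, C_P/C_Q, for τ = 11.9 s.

0.709

For first-order series with pure A initially, C_P(τ) = k₁C_{A0}/(k₂−k₁)·(e^(−k₁τ) − e^(−k₂τ)).
e^(−k₁τ) = e^(−0.251×11.9) = e^(−2.987) = 0.05044; e^(−k₂τ) = e^(−1.297) = 0.2733.
C_P = 0.251×5.98/(0.109−0.251) × (0.05044−0.2733) = (-10.57)×(-0.2229) = 2.356 mol/L.
C_A = C_{A0}e^(−k₁τ) = 0.3017 mol/L, so C_Q = C_{A0}−C_A−C_P = 3.322 mol/L; C_P/C_Q = 0.709.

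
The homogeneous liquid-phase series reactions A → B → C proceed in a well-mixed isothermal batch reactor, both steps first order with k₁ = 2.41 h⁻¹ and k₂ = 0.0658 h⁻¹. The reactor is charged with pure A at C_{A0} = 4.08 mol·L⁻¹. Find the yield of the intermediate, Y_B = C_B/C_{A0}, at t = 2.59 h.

0.865

For first-order series with pure A initially, C_B(t) = k₁C_{A0}/(k₂−k₁)·(e^(−k₁t) − e^(−k₂t)).
e^(−k₁t) = e^(−2.41×2.59) = e^(−6.242) = 0.001946; e^(−k₂t) = e^(−0.1704) = 0.8433.
C_B = 2.41×4.08/(0.0658−2.41) × (0.001946−0.8433) = (-4.195)×(-0.8414) = 3.529 mol·L⁻¹.
Y_B = C_B/C_{A0} = 3.529/4.08 = 0.865.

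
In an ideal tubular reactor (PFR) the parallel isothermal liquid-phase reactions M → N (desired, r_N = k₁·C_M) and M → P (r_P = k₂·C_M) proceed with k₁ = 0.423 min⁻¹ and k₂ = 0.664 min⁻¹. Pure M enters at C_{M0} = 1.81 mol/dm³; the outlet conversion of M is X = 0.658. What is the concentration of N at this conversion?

C_M = C_{M0}(1−X) = 0.6190 mol/dm³.
Both paths are first order in M, so the instantaneous fraction to N is constant: dC_N/d(−C_M) = k₁/(k₁+k₂) = 0.3891.
C_N = 0.3891·(C_{M0}−C_M) = 0.3891×1.191 = 0.463 mol/dm³.

0.463 mol/dm³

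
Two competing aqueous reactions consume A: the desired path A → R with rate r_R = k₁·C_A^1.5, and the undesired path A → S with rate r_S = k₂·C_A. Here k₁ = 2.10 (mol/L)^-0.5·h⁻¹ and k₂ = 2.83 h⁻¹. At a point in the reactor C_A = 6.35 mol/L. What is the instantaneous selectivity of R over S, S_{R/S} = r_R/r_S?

S_{R/S} = r_R/r_S = (k₁·C_A^1.5)/(k₂·C_A) = (k₁/k₂)·C_A^0.5.
= (2.10×6.350^1.5) / (2.83×6.350) = 33.60/17.97 = 1.87.

1.87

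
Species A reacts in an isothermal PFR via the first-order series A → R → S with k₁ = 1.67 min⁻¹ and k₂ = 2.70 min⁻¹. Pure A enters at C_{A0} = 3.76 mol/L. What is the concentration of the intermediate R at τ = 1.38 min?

The intermediate concentration in a first-order A→B→C sequence is C_R = k₁C_{A0}(e^(−k₁τ) − e^(−k₂τ))/(k₂−k₁).
e^(−k₁τ) = e^(−1.67×1.38) = e^(−2.305) = 0.09980; e^(−k₂τ) = e^(−3.726) = 0.02409.
C_R = 1.67×3.76/(2.70−1.67) × (0.09980−0.02409) = 6.096×0.07571 = 0.4615 mol/L.

0.462 mol/L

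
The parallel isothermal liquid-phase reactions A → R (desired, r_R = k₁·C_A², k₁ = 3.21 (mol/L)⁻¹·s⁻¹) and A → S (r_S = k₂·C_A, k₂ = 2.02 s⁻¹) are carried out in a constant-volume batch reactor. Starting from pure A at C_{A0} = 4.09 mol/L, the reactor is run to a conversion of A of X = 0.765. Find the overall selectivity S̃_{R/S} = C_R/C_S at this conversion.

3.57

C_A = C_{A0}(1−X) = 0.9611 mol/L.
Along a PFR/batch, dC_S/dC_A = −r_S/(r_R+r_S) = −k₂/(k₂+k₁·C_A).
Integrating from C_{A0} to C_A: C_S = (2.02/3.21)·ln[(2.02+3.21·4.09)/(2.02+3.21·0.961)] = 0.6293·ln(15.15/5.105) = 0.6844 mol/L.
Then C_R = (C_{A0}−C_A) − C_S = 3.129 − 0.6844 = 2.444 mol/L.
S̃_{R/S} = C_R/C_S = 2.444/0.6844 = 3.57.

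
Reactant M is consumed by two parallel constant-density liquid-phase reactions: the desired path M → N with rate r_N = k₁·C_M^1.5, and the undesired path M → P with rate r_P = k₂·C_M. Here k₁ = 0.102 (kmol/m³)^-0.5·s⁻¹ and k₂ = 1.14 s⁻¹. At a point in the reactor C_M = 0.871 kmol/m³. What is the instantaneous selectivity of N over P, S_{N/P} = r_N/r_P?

S_{N/P} = r_N/r_P = (k₁·C_M^1.5)/(k₂·C_M) = (k₁/k₂)·C_M^0.5.
= (0.102×0.8710^1.5) / (1.14×0.8710) = 0.08291/0.9929 = 0.0835.
Since the desired path is higher order in M, keeping C_M high (PFR or concentrated feed) favours N.

0.0835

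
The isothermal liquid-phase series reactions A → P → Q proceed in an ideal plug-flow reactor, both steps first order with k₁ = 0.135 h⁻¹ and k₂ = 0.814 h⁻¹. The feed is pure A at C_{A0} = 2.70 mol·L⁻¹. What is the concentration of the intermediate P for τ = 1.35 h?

0.268 mol·L⁻¹

Solving the coupled first-order balances gives C_P(τ) = [k₁/(k₂−k₁)]·C_{A0}·(e^(−k₁τ) − e^(−k₂τ)).
e^(−k₁τ) = e^(−0.135×1.35) = e^(−0.1823) = 0.8334; e^(−k₂τ) = e^(−1.099) = 0.3332.
C_P = 0.135×2.70/(0.814−0.135) × (0.8334−0.3332) = 0.5368×0.5002 = 0.2685 mol·L⁻¹.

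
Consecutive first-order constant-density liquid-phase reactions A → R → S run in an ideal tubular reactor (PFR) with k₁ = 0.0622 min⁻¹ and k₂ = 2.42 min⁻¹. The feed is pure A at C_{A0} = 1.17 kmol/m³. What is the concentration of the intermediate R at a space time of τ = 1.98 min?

The intermediate concentration in a first-order A→B→C sequence is C_R = k₁C_{A0}(e^(−k₁τ) − e^(−k₂τ))/(k₂−k₁).
e^(−k₁τ) = e^(−0.0622×1.98) = e^(−0.1232) = 0.8841; e^(−k₂τ) = e^(−4.792) = 0.008299.
C_R = 0.0622×1.17/(2.42−0.0622) × (0.8841−0.008299) = 0.03087×0.8758 = 0.02703 kmol/m³.

0.0270 kmol/m³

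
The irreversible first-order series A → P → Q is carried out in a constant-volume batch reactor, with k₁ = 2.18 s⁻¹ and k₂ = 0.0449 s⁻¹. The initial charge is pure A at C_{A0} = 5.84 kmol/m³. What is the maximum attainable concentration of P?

For a first-order series the maximum intermediate yield is C_{P,max}/C_{A0} = (k₁/k₂)^[k₂/(k₂−k₁)].
= (2.18/0.0449)^(0.0449/(0.0449−2.18)) = (48.55)^(-0.02103) = 0.9216.
C_{P,max} = 0.9216×5.84 = 5.38 kmol/m³.

5.38 kmol/m³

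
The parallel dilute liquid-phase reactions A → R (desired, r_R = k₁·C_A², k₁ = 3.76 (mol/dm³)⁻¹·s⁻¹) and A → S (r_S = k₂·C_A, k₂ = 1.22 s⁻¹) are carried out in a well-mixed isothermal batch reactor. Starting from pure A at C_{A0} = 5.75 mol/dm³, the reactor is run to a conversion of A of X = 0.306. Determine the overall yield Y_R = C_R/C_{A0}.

C_A = C_{A0}(1−X) = 3.990 mol/dm³.
Along a PFR/batch, dC_S/dC_A = −r_S/(r_R+r_S) = −k₂/(k₂+k₁·C_A).
Integrating from C_{A0} to C_A: C_S = (1.22/3.76)·ln[(1.22+3.76·5.75)/(1.22+3.76·3.99)] = 0.3245·ln(22.84/16.22) = 0.1110 mol/dm³.
Then C_R = (C_{A0}−C_A) − C_S = 1.760 − 0.1110 = 1.649 mol/dm³.
Y_R = C_R/C_{A0} = 1.649/5.75 = 0.287.

0.287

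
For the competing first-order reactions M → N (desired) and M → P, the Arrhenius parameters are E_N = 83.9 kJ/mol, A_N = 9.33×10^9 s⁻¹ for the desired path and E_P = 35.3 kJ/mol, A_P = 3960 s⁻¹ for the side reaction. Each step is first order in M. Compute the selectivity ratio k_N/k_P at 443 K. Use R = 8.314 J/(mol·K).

Since both paths have the same order in M, the concentration cancels and S_{N/P} = k_N/k_P = (A_N/A_P)·exp[(E_P−E_N)/(RT)].
(E_P−E_N)/(RT) = (35.3−83.9)×10³/(8.314×443) = -48600/3683 = -13.20.
k_N/k_P = (9.33×10^9/3960)·exp(-13.20) = 2.356×10^6 × 1.859×10^-6 = 4.38.

4.38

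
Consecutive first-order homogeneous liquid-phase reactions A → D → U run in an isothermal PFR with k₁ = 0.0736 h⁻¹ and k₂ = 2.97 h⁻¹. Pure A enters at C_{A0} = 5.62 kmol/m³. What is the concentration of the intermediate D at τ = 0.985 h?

0.125 kmol/m³

Solving the coupled first-order balances gives C_D(τ) = [k₁/(k₂−k₁)]·C_{A0}·(e^(−k₁τ) − e^(−k₂τ)).
e^(−k₁τ) = e^(−0.0736×0.985) = e^(−0.07250) = 0.9301; e^(−k₂τ) = e^(−2.925) = 0.05364.
C_D = 0.0736×5.62/(2.97−0.0736) × (0.9301−0.05364) = 0.1428×0.8764 = 0.1252 kmol/m³.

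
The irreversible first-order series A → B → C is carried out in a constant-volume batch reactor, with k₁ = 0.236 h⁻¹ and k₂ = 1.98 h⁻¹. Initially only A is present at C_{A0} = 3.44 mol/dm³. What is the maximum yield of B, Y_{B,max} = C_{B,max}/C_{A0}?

For a first-order series the maximum intermediate yield is C_{B,max}/C_{A0} = (k₁/k₂)^[k₂/(k₂−k₁)].
= (0.236/1.98)^(1.98/(1.98−0.236)) = (0.1192)^(1.135) = 0.08938.

0.0894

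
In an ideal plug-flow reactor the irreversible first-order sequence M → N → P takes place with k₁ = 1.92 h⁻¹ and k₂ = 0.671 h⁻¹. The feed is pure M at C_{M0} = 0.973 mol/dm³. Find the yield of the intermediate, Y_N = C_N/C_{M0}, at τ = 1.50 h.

The intermediate concentration in a first-order A→B→C sequence is C_N = k₁C_{M0}(e^(−k₁τ) − e^(−k₂τ))/(k₂−k₁).
e^(−k₁τ) = e^(−1.92×1.50) = e^(−2.880) = 0.05613; e^(−k₂τ) = e^(−1.006) = 0.3655.
C_N = 1.92×0.973/(0.671−1.92) × (0.05613−0.3655) = (-1.496)×(-0.3094) = 0.4627 mol/dm³.
Y_N = C_N/C_{M0} = 0.4627/0.973 = 0.476.

0.476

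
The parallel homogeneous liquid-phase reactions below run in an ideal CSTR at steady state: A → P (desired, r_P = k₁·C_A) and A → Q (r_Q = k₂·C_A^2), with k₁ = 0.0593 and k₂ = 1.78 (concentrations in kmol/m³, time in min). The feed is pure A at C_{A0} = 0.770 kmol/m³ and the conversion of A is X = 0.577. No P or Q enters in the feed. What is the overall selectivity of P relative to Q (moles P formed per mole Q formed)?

Exit C_A = C_{A0}(1−X) = 0.770×0.423 = 0.3257 kmol/m³.
A CSTR operates uniformly at the exit composition, giving r_P = 0.01931 and r_Q = 0.1888 (each k·C_A^n at C_A = 0.3257).
Overall selectivity = C_P/C_Q = r_Pτ/(r_Qτ) = r_P/r_Q = 0.102.

0.102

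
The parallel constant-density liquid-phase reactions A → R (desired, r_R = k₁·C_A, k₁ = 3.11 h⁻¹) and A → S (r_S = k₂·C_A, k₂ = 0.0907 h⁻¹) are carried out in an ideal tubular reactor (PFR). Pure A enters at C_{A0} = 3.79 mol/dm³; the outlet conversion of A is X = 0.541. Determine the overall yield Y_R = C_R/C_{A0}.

C_A = C_{A0}(1−X) = 1.740 mol/dm³.
Both paths are first order in A, so the instantaneous fraction to R is constant: dC_R/d(−C_A) = k₁/(k₁+k₂) = 0.9717.
C_R = 0.9717·(C_{A0}−C_A) = 0.9717×2.050 = 1.99 mol/dm³.
Y_R = C_R/C_{A0} = 1.992/3.79 = 0.526.

0.526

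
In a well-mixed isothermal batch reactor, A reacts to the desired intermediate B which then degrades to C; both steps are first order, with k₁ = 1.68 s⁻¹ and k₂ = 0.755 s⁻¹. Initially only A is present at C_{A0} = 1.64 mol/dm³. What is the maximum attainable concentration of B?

0.854 mol/dm³

For a first-order series the maximum intermediate yield is C_{B,max}/C_{A0} = (k₁/k₂)^[k₂/(k₂−k₁)].
= (1.68/0.755)^(0.755/(0.755−1.68)) = (2.225)^(-0.8162) = 0.5206.
C_{B,max} = 0.5206×1.64 = 0.854 mol/dm³.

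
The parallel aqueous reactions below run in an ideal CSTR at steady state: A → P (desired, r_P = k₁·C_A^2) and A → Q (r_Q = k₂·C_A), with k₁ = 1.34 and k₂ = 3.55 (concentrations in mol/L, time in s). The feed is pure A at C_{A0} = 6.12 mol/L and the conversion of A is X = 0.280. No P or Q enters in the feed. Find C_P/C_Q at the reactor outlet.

1.66

Exit C_A = C_{A0}(1−X) = 6.12×0.720 = 4.406 mol/L.
A CSTR operates uniformly at the exit composition, giving r_P = 26.02 and r_Q = 15.64 (each k·C_A^n at C_A = 4.406).
Overall selectivity = C_P/C_Q = r_Pτ/(r_Qτ) = r_P/r_Q = 1.66.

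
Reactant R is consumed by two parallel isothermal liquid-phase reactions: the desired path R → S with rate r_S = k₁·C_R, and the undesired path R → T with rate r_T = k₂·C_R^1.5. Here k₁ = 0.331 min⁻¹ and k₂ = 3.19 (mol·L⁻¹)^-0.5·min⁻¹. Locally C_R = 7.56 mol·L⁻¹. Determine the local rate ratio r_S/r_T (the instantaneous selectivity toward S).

0.0377

S_{S/T} = r_S/r_T = (k₁·C_R)/(k₂·C_R^1.5) = (k₁/k₂)·C_R^-0.5.
= (0.331×7.560) / (3.19×7.560^1.5) = 2.502/66.31 = 0.0377.
The undesired path is higher order in R, so low C_R (CSTR or dilute feed) favours S.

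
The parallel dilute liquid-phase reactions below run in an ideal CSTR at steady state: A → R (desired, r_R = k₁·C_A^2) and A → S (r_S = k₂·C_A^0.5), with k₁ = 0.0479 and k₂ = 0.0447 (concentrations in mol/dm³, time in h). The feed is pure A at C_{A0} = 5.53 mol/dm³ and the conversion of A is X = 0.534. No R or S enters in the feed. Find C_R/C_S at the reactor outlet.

Exit C_A = C_{A0}(1−X) = 5.53×0.466 = 2.577 mol/dm³.
A CSTR operates uniformly at the exit composition, giving r_R = 0.3181 and r_S = 0.07176 (each k·C_A^n at C_A = 2.577).
Overall selectivity = C_R/C_S = r_Rτ/(r_Sτ) = r_R/r_S = 4.43.

4.43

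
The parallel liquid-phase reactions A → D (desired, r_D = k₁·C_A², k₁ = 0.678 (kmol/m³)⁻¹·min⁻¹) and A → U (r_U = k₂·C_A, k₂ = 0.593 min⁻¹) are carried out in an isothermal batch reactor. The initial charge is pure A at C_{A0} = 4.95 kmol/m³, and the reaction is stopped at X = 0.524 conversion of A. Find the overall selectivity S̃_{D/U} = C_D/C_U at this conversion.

C_A = C_{A0}(1−X) = 2.356 kmol/m³.
Along a PFR/batch, dC_U/dC_A = −r_U/(r_D+r_U) = −k₂/(k₂+k₁·C_A).
Integrating from C_{A0} to C_A: C_U = (0.593/0.678)·ln[(0.593+0.678·4.95)/(0.593+0.678·2.36)] = 0.8746·ln(3.949/2.191) = 0.5155 kmol/m³.
Then C_D = (C_{A0}−C_A) − C_U = 2.594 − 0.5155 = 2.078 kmol/m³.
S̃_{D/U} = C_D/C_U = 2.078/0.5155 = 4.03.

4.03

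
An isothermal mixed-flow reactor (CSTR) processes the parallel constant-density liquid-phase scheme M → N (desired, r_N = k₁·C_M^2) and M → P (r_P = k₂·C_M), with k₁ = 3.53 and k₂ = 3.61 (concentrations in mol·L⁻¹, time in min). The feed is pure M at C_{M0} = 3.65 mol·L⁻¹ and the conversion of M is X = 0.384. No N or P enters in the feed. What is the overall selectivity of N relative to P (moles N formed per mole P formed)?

2.20

Exit C_M = C_{M0}(1−X) = 3.65×0.616 = 2.248 mol·L⁻¹.
In a CSTR the entire volume is at exit conditions, so r_N = 3.53×2.248^2 = 17.85 and r_P = 3.61×2.248 = 8.117.
Overall selectivity = C_N/C_P = r_Nτ/(r_Pτ) = r_N/r_P = 2.20.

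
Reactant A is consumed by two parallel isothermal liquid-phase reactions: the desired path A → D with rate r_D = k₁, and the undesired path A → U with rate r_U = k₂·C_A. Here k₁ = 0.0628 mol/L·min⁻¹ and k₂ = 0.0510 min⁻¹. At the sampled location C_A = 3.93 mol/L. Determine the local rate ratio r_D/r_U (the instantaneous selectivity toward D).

S_{D/U} = r_D/r_U = (k₁)/(k₂·C_A) = (k₁/k₂)·C_A⁻¹.
= (0.0628) / (0.0510×3.930) = 0.06280/0.2004 = 0.313.

0.313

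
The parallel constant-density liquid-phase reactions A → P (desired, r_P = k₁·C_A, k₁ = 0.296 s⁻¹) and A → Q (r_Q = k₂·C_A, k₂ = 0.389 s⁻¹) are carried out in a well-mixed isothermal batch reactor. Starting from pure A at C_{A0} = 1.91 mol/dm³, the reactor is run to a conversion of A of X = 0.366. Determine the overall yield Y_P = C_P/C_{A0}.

C_A = C_{A0}(1−X) = 1.211 mol/dm³.
Both paths are first order in A, so the instantaneous fraction to P is constant: dC_P/d(−C_A) = k₁/(k₁+k₂) = 0.4321.
C_P = 0.4321·(C_{A0}−C_A) = 0.4321×0.6991 = 0.302 mol/dm³.
Y_P = C_P/C_{A0} = 0.3021/1.91 = 0.158.

0.158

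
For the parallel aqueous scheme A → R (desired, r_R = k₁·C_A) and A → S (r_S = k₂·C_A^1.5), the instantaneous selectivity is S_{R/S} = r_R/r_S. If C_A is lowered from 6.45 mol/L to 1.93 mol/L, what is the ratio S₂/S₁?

1.83

S_{R/S} = (k₁/k₂)·C_A^-0.5, so S₂/S₁ = (C_{A,2}/C_{A,1})^-0.5.
= (1.93/6.45)^(-0.5) = (0.2992)^(-0.5) = 1.83.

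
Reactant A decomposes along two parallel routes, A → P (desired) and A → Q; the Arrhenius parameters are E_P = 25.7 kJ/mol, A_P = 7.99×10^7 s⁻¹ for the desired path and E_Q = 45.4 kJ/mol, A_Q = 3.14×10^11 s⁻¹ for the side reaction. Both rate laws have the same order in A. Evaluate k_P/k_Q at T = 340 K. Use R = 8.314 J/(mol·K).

Since both paths have the same order in A, the concentration cancels and S_{P/Q} = k_P/k_Q = (A_P/A_Q)·exp[(E_Q−E_P)/(RT)].
(E_Q−E_P)/(RT) = (45.4−25.7)×10³/(8.314×340) = 19700/2827 = 6.969.
k_P/k_Q = (7.99×10^7/3.14×10^11)·exp(6.969) = 2.545×10^-4 × 1063 = 0.271.
Since E_P < E_Q, lowering the temperature improves selectivity toward P.

0.271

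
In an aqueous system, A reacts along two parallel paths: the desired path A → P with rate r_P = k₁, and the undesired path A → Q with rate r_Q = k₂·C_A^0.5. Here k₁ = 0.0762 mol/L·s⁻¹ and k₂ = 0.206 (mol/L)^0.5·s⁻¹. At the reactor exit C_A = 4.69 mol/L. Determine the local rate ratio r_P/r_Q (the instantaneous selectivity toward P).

S_{P/Q} = r_P/r_Q = (k₁)/(k₂·C_A^0.5) = (k₁/k₂)·C_A^-0.5.
= (0.0762) / (0.206×4.690^0.5) = 0.07620/0.4461 = 0.171.
The undesired path is higher order in A, so low C_A (CSTR or dilute feed) favours P.

0.171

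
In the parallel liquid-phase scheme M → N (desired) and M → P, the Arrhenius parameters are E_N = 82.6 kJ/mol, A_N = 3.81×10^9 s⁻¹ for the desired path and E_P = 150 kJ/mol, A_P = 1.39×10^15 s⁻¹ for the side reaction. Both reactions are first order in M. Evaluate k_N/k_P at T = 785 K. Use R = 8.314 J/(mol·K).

Since both paths have the same order in M, the concentration cancels and S_{N/P} = k_N/k_P = (A_N/A_P)·exp[(E_P−E_N)/(RT)].
(E_P−E_N)/(RT) = (150−82.6)×10³/(8.314×785) = 67400/6526 = 10.33.
k_N/k_P = (3.81×10^9/1.39×10^15)·exp(10.33) = 2.741×10^-6 × 30551 = 0.0837.

0.0837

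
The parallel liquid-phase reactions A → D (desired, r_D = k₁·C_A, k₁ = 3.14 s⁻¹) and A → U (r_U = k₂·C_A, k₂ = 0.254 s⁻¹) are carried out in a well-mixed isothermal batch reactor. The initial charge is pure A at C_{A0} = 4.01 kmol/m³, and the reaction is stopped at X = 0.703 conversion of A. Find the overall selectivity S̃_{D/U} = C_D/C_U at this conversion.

12.4

C_A = C_{A0}(1−X) = 1.191 kmol/m³.
Both paths are first order in A, so the instantaneous fraction to D is constant: dC_D/d(−C_A) = k₁/(k₁+k₂) = 0.9252.
C_D = 0.9252·(C_{A0}−C_A) = 0.9252×2.819 = 2.61 kmol/m³.
C_U = (C_{A0}−C_A)−C_D = 0.2110 kmol/m³; S̃_{D/U} = 2.608/0.2110 = 12.4.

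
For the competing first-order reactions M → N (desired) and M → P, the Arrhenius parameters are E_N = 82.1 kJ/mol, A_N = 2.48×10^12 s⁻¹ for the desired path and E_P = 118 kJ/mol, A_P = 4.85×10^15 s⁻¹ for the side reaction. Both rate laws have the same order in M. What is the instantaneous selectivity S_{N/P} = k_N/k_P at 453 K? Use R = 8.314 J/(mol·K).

7.05

Since both paths have the same order in M, the concentration cancels and S_{N/P} = k_N/k_P = (A_N/A_P)·exp[(E_P−E_N)/(RT)].
(E_P−E_N)/(RT) = (118−82.1)×10³/(8.314×453) = 35900/3766 = 9.532.
k_N/k_P = (2.48×10^12/4.85×10^15)·exp(9.532) = 5.113×10^-4 × 13795 = 7.05.
Since E_N < E_P, lowering the temperature improves selectivity toward N.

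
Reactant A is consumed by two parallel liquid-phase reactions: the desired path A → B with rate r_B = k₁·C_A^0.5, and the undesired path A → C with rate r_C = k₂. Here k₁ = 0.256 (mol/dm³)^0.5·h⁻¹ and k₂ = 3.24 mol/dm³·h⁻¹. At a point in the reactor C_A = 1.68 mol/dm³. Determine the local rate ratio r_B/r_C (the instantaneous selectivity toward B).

0.102

S_{B/C} = r_B/r_C = (k₁·C_A^0.5)/(k₂) = (k₁/k₂)·C_A^0.5.
= (0.256×1.680^0.5) / (3.24) = 0.3318/3.240 = 0.102.
Since the desired path is higher order in A, keeping C_A high (PFR or concentrated feed) favours B.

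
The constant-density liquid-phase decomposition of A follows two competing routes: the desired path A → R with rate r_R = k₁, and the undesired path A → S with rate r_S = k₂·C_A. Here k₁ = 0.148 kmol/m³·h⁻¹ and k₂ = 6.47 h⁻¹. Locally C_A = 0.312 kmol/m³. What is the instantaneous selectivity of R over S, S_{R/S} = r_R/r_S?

S_{R/S} = r_R/r_S = (k₁)/(k₂·C_A) = (k₁/k₂)·C_A⁻¹.
= (0.148) / (6.47×0.3120) = 0.1480/2.019 = 0.0733.

0.0733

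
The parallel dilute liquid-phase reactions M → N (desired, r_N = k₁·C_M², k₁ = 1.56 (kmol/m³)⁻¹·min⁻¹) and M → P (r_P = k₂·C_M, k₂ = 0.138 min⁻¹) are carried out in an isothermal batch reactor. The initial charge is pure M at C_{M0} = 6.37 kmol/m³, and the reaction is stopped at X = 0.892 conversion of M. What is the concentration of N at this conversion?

5.49 kmol/m³

C_M = C_{M0}(1−X) = 0.6880 kmol/m³.
Along a PFR/batch, dC_P/dC_M = −r_P/(r_N+r_P) = −k₂/(k₂+k₁·C_M).
Integrating from C_{M0} to C_M: C_P = (0.138/1.56)·ln[(0.138+1.56·6.37)/(0.138+1.56·0.688)] = 0.08846·ln(10.08/1.211) = 0.1874 kmol/m³.
Then C_N = (C_{M0}−C_M) − C_P = 5.682 − 0.1874 = 5.495 kmol/m³.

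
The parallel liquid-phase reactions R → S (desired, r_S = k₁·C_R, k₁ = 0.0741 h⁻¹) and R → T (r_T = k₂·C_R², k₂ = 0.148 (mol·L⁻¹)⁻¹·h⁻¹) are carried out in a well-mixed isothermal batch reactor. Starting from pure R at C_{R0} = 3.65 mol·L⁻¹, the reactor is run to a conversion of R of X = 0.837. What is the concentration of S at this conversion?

0.667 mol·L⁻¹

C_R = C_{R0}(1−X) = 0.5950 mol·L⁻¹.
Along a PFR/batch, dC_S/dC_R = −r_S/(r_S+r_T) = −k₁/(k₁+k₂·C_R).
Integrating from C_{R0} to C_R: C_S = (0.0741/0.148)·ln[(0.0741+0.148·3.65)/(0.0741+0.148·0.595)] = 0.5007·ln(0.6143/0.1622) = 0.6669 mol·L⁻¹.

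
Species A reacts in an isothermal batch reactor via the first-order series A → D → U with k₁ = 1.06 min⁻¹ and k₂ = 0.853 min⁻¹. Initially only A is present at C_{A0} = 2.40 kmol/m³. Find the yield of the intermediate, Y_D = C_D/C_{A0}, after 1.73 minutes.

0.352

For first-order series with pure A initially, C_D(t) = k₁C_{A0}/(k₂−k₁)·(e^(−k₁t) − e^(−k₂t)).
e^(−k₁t) = e^(−1.06×1.73) = e^(−1.834) = 0.1598; e^(−k₂t) = e^(−1.476) = 0.2286.
C_D = 1.06×2.40/(0.853−1.06) × (0.1598−0.2286) = (-12.29)×(-0.06882) = 0.8457 kmol/m³.
Y_D = C_D/C_{A0} = 0.8457/2.40 = 0.352.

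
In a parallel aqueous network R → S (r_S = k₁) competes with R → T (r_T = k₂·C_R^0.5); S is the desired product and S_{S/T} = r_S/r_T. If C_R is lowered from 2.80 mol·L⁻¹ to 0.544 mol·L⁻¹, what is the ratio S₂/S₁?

2.27

S_{S/T} = (k₁/k₂)·C_R^-0.5, so S₂/S₁ = (C_{R,2}/C_{R,1})^-0.5.
= (0.544/2.80)^(-0.5) = (0.1943)^(-0.5) = 2.27.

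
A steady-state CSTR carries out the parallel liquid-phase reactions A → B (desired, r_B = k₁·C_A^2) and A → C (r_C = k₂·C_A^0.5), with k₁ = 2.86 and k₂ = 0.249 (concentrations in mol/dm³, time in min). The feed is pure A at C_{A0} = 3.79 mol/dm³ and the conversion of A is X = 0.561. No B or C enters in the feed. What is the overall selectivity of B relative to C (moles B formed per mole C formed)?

Exit C_A = C_{A0}(1−X) = 3.79×0.439 = 1.664 mol/dm³.
A CSTR operates uniformly at the exit composition, giving r_B = 7.917 and r_C = 0.3212 (each k·C_A^n at C_A = 1.664).
Overall selectivity = C_B/C_C = r_Bτ/(r_Cτ) = r_B/r_C = 24.7.

24.7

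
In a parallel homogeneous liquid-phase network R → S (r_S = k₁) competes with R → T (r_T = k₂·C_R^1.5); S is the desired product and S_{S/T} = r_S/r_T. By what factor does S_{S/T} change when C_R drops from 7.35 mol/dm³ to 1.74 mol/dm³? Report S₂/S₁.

S_{S/T} = (k₁/k₂)·C_R^-1.5, so S₂/S₁ = (C_{R,2}/C_{R,1})^-1.5.
= (1.74/7.35)^(-1.5) = (0.2367)^(-1.5) = 8.68.

8.68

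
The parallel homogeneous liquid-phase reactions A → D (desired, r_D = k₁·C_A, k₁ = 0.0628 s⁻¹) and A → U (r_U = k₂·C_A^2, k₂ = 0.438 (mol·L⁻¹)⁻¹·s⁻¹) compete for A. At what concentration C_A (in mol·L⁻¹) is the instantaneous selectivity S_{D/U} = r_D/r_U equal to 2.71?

0.0529 mol·L⁻¹

S_{D/U} = (k₁/k₂)·C_A⁻¹ ⇒ C_A = (S·k₂/k₁)^(-1).
= (2.71×0.438/0.0628)^(-1) = (18.90)^(-1) = 0.0529 mol·L⁻¹.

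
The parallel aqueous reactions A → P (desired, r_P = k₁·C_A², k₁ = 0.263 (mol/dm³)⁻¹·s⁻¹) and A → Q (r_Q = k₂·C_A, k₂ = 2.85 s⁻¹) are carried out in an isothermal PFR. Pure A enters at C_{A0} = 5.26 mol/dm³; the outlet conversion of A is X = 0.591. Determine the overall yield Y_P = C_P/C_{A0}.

0.149

C_A = C_{A0}(1−X) = 2.151 mol/dm³.
Along a PFR/batch, dC_Q/dC_A = −r_Q/(r_P+r_Q) = −k₂/(k₂+k₁·C_A).
Integrating from C_{A0} to C_A: C_Q = (2.85/0.263)·ln[(2.85+0.263·5.26)/(2.85+0.263·2.15)] = 10.84·ln(4.233/3.416) = 2.325 mol/dm³.
Then C_P = (C_{A0}−C_A) − C_Q = 3.109 − 2.325 = 0.7833 mol/dm³.
Y_P = C_P/C_{A0} = 0.7833/5.26 = 0.149.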